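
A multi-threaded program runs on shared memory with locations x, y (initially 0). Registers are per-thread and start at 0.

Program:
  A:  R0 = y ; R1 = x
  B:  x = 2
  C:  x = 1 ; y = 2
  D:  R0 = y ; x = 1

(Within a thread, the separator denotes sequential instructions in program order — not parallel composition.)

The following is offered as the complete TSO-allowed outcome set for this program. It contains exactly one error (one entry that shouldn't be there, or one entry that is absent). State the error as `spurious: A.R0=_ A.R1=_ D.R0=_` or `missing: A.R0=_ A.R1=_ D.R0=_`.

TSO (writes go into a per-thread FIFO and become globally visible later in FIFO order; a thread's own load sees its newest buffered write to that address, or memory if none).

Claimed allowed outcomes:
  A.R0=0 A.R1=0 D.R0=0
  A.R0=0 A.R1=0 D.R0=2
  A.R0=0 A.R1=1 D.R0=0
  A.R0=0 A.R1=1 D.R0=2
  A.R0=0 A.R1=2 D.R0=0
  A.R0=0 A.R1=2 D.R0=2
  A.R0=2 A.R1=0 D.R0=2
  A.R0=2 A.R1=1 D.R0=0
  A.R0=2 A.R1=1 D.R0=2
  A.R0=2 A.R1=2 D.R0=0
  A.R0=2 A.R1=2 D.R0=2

outcome vector order: (A.R0,A.R1,D.R0)
[TSO] allowed = {(0,0,0) (0,0,2) (0,1,0) (0,1,2) (0,2,0) (0,2,2) (2,1,0) (2,1,2) (2,2,0) (2,2,2)}
claimed∖TSO = {(2,0,2)}

spurious: A.R0=2 A.R1=0 D.R0=2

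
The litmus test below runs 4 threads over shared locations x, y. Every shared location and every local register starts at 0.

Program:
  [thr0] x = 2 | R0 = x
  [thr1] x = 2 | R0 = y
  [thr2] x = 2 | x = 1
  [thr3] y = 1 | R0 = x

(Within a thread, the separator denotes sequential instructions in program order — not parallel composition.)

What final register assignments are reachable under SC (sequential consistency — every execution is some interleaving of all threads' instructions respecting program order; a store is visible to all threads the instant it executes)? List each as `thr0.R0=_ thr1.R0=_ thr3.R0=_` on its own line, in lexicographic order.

thr0.R0=1 thr1.R0=0 thr3.R0=1
thr0.R0=1 thr1.R0=0 thr3.R0=2
thr0.R0=1 thr1.R0=1 thr3.R0=0
thr0.R0=1 thr1.R0=1 thr3.R0=1
thr0.R0=1 thr1.R0=1 thr3.R0=2
thr0.R0=2 thr1.R0=0 thr3.R0=1
thr0.R0=2 thr1.R0=0 thr3.R0=2
thr0.R0=2 thr1.R0=1 thr3.R0=0
thr0.R0=2 thr1.R0=1 thr3.R0=1
thr0.R0=2 thr1.R0=1 thr3.R0=2

outcome vector order: (thr0.R0,thr1.R0,thr3.R0)
|SC outcomes| = 10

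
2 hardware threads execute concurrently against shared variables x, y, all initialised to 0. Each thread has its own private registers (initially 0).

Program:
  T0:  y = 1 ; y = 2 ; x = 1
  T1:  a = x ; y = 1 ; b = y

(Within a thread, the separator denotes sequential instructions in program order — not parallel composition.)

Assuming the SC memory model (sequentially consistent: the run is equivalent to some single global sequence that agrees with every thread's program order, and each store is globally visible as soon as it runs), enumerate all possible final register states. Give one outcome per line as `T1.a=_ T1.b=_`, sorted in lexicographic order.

T1.a=0 T1.b=1
T1.a=0 T1.b=2
T1.a=1 T1.b=1

outcome vector order: (T1.a,T1.b)
|SC outcomes| = 3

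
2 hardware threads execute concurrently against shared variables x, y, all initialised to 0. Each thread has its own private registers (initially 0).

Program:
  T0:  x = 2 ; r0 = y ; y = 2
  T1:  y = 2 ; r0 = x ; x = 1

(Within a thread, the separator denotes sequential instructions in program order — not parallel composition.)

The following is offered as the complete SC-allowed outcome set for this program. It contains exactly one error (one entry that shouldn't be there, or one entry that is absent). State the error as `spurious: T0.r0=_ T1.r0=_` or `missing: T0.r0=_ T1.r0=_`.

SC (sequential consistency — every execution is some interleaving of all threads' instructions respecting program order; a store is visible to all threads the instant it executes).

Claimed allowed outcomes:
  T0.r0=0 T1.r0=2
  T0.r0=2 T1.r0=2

outcome vector order: (T0.r0,T1.r0)
SC: 3 outcomes — {<0 2>, <2 0>, <2 2>}
SC∖claimed = {<2 0>}

missing: T0.r0=2 T1.r0=0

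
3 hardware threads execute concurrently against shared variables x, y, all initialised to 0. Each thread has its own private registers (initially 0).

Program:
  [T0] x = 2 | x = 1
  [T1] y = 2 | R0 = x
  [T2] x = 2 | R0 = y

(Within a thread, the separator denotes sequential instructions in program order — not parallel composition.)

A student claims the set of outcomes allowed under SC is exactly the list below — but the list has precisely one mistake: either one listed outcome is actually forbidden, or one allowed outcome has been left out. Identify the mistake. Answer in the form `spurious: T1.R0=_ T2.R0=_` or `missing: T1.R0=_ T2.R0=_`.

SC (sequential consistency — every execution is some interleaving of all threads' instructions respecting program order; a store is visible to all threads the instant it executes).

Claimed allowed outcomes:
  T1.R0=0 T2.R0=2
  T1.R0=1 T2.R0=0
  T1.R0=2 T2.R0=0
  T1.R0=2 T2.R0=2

missing: T1.R0=1 T2.R0=2

outcome vector order: (T1.R0,T2.R0)
under SC → (0,2) (1,0) (1,2) (2,0) (2,2)
SC∖claimed = {(1,2)}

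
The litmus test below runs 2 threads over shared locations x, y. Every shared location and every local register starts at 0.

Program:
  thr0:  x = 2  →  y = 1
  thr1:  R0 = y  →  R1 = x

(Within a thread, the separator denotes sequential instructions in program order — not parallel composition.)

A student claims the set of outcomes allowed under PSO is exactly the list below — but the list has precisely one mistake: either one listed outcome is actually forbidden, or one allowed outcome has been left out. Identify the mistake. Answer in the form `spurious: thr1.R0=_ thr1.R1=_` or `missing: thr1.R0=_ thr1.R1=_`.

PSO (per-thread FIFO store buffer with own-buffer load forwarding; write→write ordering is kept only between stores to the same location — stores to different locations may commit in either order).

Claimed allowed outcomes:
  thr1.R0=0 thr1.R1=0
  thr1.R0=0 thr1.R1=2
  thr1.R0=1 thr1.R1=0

outcome vector order: (thr1.R0,thr1.R1)
[PSO] allowed = {<0 0>, <0 2>, <1 0>, <1 2>}
PSO∖claimed = {<1 2>}

missing: thr1.R0=1 thr1.R1=2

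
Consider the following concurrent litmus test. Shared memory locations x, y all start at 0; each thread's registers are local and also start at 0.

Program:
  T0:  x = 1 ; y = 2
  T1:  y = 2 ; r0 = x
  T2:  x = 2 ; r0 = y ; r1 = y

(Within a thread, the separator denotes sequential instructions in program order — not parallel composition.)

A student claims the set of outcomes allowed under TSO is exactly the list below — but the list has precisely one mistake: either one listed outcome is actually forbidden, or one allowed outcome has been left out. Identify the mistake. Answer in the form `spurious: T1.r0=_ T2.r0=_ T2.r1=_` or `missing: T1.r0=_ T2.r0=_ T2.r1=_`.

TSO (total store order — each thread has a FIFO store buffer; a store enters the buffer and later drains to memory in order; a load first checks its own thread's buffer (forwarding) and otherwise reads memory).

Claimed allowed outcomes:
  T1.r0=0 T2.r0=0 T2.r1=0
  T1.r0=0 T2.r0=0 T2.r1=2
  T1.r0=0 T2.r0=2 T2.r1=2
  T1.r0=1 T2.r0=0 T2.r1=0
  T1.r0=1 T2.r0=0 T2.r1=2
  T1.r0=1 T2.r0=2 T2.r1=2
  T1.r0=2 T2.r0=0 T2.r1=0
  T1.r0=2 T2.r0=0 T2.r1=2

outcome vector order: (T1.r0,T2.r0,T2.r1)
under TSO → 000, 002, 022, 100, 102, 122, 200, 202, 222
TSO∖claimed = {222}

missing: T1.r0=2 T2.r0=2 T2.r1=2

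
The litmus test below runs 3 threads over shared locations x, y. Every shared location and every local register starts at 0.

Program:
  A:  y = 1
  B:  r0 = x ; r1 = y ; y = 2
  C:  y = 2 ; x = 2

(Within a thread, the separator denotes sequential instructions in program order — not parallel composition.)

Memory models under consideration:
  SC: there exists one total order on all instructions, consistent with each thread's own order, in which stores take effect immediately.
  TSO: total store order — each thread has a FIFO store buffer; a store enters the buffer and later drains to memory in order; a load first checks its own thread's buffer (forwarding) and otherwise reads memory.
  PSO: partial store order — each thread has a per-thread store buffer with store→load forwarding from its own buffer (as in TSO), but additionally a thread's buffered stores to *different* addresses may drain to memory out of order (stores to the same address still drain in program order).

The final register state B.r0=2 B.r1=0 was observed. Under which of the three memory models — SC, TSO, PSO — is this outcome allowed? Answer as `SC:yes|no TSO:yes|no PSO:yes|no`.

outcome vector order: (B.r0,B.r1)
SC (5): 00 01 02 21 22
TSO (5): 00 01 02 21 22
PSO (6): 00 01 02 20 21 22
target 20 ∈ {PSO}

SC:no TSO:no PSO:yes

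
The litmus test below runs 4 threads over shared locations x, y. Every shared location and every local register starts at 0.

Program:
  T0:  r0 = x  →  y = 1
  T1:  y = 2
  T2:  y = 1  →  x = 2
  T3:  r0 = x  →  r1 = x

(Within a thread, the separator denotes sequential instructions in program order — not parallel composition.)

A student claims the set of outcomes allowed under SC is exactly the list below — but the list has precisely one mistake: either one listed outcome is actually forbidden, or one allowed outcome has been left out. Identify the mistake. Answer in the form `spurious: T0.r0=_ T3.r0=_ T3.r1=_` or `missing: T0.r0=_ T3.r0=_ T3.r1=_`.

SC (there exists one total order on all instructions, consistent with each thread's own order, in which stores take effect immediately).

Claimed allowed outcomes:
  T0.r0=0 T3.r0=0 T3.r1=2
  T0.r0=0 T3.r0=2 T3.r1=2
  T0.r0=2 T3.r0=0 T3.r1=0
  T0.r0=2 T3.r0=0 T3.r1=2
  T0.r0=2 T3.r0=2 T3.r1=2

outcome vector order: (T0.r0,T3.r0,T3.r1)
SC: 6 outcomes — {(0,0,0); (0,0,2); (0,2,2); (2,0,0); (2,0,2); (2,2,2)}
SC∖claimed = {(0,0,0)}

missing: T0.r0=0 T3.r0=0 T3.r1=0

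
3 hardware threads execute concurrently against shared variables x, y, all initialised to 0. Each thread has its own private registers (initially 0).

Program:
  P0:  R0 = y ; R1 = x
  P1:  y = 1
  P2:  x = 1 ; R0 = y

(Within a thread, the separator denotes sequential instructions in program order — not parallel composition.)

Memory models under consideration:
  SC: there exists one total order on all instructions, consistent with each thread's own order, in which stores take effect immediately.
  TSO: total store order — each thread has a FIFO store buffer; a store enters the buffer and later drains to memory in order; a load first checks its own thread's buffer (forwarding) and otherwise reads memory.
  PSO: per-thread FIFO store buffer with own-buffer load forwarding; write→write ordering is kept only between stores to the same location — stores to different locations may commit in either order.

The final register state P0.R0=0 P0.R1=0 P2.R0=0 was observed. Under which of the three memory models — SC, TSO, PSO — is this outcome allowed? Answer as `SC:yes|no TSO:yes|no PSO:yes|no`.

outcome vector order: (P0.R0,P0.R1,P2.R0)
under SC → 0/0/0 0/0/1 0/1/0 0/1/1 1/0/1 1/1/0 1/1/1
under TSO → 0/0/0 0/0/1 0/1/0 0/1/1 1/0/0 1/0/1 1/1/0 1/1/1
under PSO → 0/0/0 0/0/1 0/1/0 0/1/1 1/0/0 1/0/1 1/1/0 1/1/1
target 0/0/0 ∈ {SC,TSO,PSO}

SC:yes TSO:yes PSO:yes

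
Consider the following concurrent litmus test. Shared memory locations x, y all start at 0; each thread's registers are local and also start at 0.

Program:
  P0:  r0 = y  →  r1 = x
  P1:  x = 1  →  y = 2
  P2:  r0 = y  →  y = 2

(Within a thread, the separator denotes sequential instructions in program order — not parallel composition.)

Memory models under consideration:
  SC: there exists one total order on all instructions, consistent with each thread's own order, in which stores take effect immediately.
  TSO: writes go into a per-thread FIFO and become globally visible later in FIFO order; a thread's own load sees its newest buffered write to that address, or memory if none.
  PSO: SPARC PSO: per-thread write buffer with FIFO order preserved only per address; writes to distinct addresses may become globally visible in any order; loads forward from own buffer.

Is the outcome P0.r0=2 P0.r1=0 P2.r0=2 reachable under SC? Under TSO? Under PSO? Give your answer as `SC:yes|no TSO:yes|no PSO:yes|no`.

SC:no TSO:no PSO:yes

outcome vector order: (P0.r0,P0.r1,P2.r0)
SC: 7 outcomes — {<0 0 0> <0 0 2> <0 1 0> <0 1 2> <2 0 0> <2 1 0> <2 1 2>}
TSO: 7 outcomes — {<0 0 0> <0 0 2> <0 1 0> <0 1 2> <2 0 0> <2 1 0> <2 1 2>}
PSO: 8 outcomes — {<0 0 0> <0 0 2> <0 1 0> <0 1 2> <2 0 0> <2 0 2> <2 1 0> <2 1 2>}
target <2 0 2> ∈ {PSO}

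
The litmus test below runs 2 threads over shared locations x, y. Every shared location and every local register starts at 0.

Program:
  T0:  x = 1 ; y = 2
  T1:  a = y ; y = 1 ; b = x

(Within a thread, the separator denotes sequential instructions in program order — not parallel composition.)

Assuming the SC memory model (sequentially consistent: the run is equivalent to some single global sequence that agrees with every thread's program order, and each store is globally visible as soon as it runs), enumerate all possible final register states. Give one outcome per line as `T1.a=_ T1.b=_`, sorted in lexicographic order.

outcome vector order: (T1.a,T1.b)
|SC outcomes| = 3

T1.a=0 T1.b=0
T1.a=0 T1.b=1
T1.a=2 T1.b=1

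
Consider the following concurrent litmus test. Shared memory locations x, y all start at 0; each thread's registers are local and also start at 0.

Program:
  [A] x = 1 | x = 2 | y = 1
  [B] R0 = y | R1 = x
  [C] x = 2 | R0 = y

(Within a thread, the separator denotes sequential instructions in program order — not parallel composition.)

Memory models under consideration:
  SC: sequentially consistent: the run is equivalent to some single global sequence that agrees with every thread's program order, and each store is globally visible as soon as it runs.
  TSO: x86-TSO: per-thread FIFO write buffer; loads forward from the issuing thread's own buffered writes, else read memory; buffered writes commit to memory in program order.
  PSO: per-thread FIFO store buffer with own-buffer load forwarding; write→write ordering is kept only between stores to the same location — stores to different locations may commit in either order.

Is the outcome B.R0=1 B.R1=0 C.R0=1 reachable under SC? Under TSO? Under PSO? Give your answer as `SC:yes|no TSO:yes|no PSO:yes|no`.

SC:no TSO:no PSO:yes

outcome vector order: (B.R0,B.R1,C.R0)
[SC] allowed = {000; 001; 010; 011; 020; 021; 120; 121}
[TSO] allowed = {000; 001; 010; 011; 020; 021; 120; 121}
[PSO] allowed = {000; 001; 010; 011; 020; 021; 100; 101; 110; 111; 120; 121}
target 101 ∈ {PSO}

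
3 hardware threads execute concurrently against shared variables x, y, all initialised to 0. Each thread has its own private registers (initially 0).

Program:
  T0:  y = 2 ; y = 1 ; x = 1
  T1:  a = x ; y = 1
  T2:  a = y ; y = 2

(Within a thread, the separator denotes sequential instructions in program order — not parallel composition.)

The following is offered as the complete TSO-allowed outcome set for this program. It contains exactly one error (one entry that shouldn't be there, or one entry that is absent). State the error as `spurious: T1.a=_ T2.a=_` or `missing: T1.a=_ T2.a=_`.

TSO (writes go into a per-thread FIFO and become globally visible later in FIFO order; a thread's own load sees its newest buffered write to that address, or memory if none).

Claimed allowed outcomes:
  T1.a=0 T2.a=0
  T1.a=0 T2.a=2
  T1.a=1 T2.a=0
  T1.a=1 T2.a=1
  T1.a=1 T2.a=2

outcome vector order: (T1.a,T2.a)
TSO (6): (0,0) (0,1) (0,2) (1,0) (1,1) (1,2)
TSO∖claimed = {(0,1)}

missing: T1.a=0 T2.a=1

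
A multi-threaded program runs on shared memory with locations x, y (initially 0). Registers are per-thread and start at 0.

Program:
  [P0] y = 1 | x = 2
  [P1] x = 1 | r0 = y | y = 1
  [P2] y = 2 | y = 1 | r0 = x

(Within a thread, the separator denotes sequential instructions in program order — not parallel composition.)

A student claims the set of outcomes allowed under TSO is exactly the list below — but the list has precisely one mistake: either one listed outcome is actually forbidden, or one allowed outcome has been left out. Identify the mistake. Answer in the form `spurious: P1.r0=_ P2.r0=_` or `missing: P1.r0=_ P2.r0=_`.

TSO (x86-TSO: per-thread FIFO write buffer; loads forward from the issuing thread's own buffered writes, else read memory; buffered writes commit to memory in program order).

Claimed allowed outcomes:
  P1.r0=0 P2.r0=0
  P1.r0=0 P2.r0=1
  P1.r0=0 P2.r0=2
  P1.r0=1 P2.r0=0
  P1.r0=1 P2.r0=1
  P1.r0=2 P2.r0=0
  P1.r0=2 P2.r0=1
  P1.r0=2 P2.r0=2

outcome vector order: (P1.r0,P2.r0)
TSO: 9 outcomes — {00 01 02 10 11 12 20 21 22}
TSO∖claimed = {12}

missing: P1.r0=1 P2.r0=2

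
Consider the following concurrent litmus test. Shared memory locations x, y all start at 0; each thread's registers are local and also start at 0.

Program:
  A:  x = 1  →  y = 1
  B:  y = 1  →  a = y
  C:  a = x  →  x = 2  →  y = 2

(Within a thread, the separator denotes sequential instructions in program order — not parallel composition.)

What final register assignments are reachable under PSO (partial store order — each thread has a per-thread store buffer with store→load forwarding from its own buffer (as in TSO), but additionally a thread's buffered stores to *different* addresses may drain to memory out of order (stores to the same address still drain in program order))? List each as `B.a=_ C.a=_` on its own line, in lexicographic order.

B.a=1 C.a=0
B.a=1 C.a=1
B.a=2 C.a=0
B.a=2 C.a=1

outcome vector order: (B.a,C.a)
|PSO outcomes| = 4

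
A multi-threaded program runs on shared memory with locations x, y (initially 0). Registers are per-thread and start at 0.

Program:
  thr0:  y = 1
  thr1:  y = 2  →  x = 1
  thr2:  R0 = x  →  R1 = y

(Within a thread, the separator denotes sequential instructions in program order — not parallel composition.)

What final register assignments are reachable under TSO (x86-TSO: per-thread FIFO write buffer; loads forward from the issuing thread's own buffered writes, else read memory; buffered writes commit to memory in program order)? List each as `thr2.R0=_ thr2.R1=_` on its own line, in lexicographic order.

outcome vector order: (thr2.R0,thr2.R1)
|TSO outcomes| = 5

thr2.R0=0 thr2.R1=0
thr2.R0=0 thr2.R1=1
thr2.R0=0 thr2.R1=2
thr2.R0=1 thr2.R1=1
thr2.R0=1 thr2.R1=2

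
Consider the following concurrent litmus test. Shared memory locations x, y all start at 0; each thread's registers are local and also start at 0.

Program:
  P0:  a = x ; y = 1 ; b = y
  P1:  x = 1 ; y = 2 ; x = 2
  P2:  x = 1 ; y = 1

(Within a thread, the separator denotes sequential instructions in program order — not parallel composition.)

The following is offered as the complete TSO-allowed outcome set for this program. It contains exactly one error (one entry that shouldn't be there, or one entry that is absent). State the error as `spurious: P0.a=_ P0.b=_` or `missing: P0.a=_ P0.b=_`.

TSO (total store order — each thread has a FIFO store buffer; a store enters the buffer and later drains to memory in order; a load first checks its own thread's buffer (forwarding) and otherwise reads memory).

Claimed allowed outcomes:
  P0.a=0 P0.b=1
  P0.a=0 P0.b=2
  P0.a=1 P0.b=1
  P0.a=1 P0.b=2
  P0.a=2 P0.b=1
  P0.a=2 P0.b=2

outcome vector order: (P0.a,P0.b)
TSO: 5 outcomes — {<0 1> <0 2> <1 1> <1 2> <2 1>}
claimed∖TSO = {<2 2>}

spurious: P0.a=2 P0.b=2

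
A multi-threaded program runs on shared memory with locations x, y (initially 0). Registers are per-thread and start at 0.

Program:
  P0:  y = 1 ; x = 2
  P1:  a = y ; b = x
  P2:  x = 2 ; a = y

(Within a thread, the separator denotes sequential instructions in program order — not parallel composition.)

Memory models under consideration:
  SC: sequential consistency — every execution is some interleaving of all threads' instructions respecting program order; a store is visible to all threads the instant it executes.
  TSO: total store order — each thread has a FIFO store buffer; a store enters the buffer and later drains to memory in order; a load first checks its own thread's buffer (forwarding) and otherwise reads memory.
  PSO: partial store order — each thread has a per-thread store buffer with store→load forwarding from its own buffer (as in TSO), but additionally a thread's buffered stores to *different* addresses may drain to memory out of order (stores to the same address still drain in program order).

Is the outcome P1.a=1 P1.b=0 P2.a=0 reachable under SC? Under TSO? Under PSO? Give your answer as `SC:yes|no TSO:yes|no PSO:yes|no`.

SC:no TSO:yes PSO:yes

outcome vector order: (P1.a,P1.b,P2.a)
[SC] allowed = {<0 0 0>, <0 0 1>, <0 2 0>, <0 2 1>, <1 0 1>, <1 2 0>, <1 2 1>}
[TSO] allowed = {<0 0 0>, <0 0 1>, <0 2 0>, <0 2 1>, <1 0 0>, <1 0 1>, <1 2 0>, <1 2 1>}
[PSO] allowed = {<0 0 0>, <0 0 1>, <0 2 0>, <0 2 1>, <1 0 0>, <1 0 1>, <1 2 0>, <1 2 1>}
target <1 0 0> ∈ {TSO,PSO}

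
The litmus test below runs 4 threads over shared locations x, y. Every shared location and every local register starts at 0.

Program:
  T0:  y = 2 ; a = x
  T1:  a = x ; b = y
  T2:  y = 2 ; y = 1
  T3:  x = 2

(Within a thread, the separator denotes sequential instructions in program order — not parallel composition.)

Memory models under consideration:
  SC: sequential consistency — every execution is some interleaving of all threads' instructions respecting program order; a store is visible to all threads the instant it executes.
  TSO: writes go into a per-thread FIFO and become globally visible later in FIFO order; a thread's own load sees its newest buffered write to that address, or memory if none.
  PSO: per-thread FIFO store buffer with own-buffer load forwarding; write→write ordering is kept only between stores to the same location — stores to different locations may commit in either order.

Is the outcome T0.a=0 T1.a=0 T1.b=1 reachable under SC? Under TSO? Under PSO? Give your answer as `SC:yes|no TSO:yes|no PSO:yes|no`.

outcome vector order: (T0.a,T1.a,T1.b)
under SC → <0 0 0>, <0 0 1>, <0 0 2>, <0 2 1>, <0 2 2>, <2 0 0>, <2 0 1>, <2 0 2>, <2 2 0>, <2 2 1>, <2 2 2>
under TSO → <0 0 0>, <0 0 1>, <0 0 2>, <0 2 0>, <0 2 1>, <0 2 2>, <2 0 0>, <2 0 1>, <2 0 2>, <2 2 0>, <2 2 1>, <2 2 2>
under PSO → <0 0 0>, <0 0 1>, <0 0 2>, <0 2 0>, <0 2 1>, <0 2 2>, <2 0 0>, <2 0 1>, <2 0 2>, <2 2 0>, <2 2 1>, <2 2 2>
target <0 0 1> ∈ {SC,TSO,PSO}

SC:yes TSO:yes PSO:yes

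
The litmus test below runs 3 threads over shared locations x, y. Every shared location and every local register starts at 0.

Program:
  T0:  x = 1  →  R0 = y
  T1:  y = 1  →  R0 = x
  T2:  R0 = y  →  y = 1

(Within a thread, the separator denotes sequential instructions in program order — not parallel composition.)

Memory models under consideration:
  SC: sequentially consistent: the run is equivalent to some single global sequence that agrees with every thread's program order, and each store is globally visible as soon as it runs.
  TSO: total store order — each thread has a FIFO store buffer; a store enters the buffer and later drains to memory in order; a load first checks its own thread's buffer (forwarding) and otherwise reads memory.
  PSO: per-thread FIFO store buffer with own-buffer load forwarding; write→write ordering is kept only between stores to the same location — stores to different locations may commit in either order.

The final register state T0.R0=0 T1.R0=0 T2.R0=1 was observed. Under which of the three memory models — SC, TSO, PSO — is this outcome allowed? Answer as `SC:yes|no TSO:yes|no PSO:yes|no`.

outcome vector order: (T0.R0,T1.R0,T2.R0)
SC (6): 010 011 100 101 110 111
TSO (8): 000 001 010 011 100 101 110 111
PSO (8): 000 001 010 011 100 101 110 111
target 001 ∈ {TSO,PSO}

SC:no TSO:yes PSO:yes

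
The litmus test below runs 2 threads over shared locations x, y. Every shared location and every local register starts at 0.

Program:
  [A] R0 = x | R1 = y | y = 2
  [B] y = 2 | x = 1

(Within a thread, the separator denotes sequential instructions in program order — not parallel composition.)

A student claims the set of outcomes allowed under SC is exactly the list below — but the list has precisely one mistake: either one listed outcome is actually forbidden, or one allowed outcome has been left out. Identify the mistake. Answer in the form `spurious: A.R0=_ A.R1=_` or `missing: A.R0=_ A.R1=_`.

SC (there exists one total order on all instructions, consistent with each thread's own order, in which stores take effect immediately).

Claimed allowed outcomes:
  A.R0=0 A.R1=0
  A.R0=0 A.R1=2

missing: A.R0=1 A.R1=2

outcome vector order: (A.R0,A.R1)
under SC → (0,0), (0,2), (1,2)
SC∖claimed = {(1,2)}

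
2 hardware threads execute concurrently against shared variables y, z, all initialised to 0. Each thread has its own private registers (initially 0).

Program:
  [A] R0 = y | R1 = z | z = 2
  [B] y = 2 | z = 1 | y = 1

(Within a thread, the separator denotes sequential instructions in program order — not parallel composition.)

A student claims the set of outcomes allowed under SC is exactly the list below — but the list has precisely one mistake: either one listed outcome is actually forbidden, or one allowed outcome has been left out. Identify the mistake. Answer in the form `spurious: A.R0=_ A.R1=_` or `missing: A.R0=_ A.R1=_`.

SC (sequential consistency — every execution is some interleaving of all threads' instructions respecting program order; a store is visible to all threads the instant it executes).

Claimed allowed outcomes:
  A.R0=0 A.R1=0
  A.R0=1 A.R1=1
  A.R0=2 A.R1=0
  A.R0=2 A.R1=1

missing: A.R0=0 A.R1=1

outcome vector order: (A.R0,A.R1)
[SC] allowed = {<0 0>, <0 1>, <1 1>, <2 0>, <2 1>}
SC∖claimed = {<0 1>}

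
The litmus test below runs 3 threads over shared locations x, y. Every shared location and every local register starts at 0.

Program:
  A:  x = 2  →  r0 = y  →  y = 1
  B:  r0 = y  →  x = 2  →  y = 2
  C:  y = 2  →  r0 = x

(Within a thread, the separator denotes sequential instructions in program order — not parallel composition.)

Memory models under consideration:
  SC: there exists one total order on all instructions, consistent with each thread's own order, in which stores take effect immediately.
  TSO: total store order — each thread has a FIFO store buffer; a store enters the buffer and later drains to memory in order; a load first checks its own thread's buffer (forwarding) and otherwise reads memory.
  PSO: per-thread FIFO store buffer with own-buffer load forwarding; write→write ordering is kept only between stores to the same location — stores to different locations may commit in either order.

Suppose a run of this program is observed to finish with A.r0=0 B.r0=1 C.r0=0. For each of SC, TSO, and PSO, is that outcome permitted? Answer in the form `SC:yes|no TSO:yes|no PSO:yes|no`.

outcome vector order: (A.r0,B.r0,C.r0)
under SC → <0 0 2>; <0 1 2>; <0 2 2>; <2 0 0>; <2 0 2>; <2 1 0>; <2 1 2>; <2 2 0>; <2 2 2>
under TSO → <0 0 0>; <0 0 2>; <0 1 0>; <0 1 2>; <0 2 0>; <0 2 2>; <2 0 0>; <2 0 2>; <2 1 0>; <2 1 2>; <2 2 0>; <2 2 2>
under PSO → <0 0 0>; <0 0 2>; <0 1 0>; <0 1 2>; <0 2 0>; <0 2 2>; <2 0 0>; <2 0 2>; <2 1 0>; <2 1 2>; <2 2 0>; <2 2 2>
target <0 1 0> ∈ {TSO,PSO}

SC:no TSO:yes PSO:yes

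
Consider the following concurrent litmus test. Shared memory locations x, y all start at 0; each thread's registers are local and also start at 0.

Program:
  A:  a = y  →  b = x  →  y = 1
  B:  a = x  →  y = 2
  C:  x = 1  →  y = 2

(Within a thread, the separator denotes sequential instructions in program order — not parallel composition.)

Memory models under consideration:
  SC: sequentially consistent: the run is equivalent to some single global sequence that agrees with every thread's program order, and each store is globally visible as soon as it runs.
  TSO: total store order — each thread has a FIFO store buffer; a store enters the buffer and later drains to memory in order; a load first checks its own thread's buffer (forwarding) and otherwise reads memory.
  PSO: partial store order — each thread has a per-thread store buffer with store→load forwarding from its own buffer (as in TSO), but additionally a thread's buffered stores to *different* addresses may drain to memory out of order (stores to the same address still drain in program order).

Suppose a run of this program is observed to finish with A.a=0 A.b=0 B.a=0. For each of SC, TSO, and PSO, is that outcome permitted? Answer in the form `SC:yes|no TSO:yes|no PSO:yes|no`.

outcome vector order: (A.a,A.b,B.a)
SC: 7 outcomes — {<0 0 0>; <0 0 1>; <0 1 0>; <0 1 1>; <2 0 0>; <2 1 0>; <2 1 1>}
TSO: 7 outcomes — {<0 0 0>; <0 0 1>; <0 1 0>; <0 1 1>; <2 0 0>; <2 1 0>; <2 1 1>}
PSO: 8 outcomes — {<0 0 0>; <0 0 1>; <0 1 0>; <0 1 1>; <2 0 0>; <2 0 1>; <2 1 0>; <2 1 1>}
target <0 0 0> ∈ {SC,TSO,PSO}

SC:yes TSO:yes PSO:yes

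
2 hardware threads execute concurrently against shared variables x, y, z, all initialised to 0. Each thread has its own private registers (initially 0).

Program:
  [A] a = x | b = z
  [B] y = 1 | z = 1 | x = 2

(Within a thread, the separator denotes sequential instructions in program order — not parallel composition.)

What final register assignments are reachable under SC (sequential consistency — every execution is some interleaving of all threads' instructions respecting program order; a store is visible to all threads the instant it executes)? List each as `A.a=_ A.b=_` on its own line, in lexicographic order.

outcome vector order: (A.a,A.b)
|SC outcomes| = 3

A.a=0 A.b=0
A.a=0 A.b=1
A.a=2 A.b=1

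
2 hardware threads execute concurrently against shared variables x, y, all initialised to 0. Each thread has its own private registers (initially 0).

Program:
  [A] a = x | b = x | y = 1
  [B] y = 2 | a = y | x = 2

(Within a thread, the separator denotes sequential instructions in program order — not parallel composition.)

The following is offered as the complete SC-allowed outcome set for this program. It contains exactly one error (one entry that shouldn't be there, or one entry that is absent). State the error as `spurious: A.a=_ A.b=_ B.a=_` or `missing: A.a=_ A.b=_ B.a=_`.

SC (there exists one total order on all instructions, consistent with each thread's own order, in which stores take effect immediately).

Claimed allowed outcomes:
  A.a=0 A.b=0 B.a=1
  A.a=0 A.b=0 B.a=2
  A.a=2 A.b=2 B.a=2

outcome vector order: (A.a,A.b,B.a)
under SC → 0/0/1, 0/0/2, 0/2/2, 2/2/2
SC∖claimed = {0/2/2}

missing: A.a=0 A.b=2 B.a=2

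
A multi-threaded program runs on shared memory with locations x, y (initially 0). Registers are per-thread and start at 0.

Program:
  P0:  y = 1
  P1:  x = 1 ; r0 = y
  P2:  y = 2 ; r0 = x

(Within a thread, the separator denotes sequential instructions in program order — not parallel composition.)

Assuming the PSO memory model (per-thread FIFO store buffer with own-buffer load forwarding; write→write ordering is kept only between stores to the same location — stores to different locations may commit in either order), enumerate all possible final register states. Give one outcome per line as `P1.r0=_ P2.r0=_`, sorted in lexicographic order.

outcome vector order: (P1.r0,P2.r0)
|PSO outcomes| = 6

P1.r0=0 P2.r0=0
P1.r0=0 P2.r0=1
P1.r0=1 P2.r0=0
P1.r0=1 P2.r0=1
P1.r0=2 P2.r0=0
P1.r0=2 P2.r0=1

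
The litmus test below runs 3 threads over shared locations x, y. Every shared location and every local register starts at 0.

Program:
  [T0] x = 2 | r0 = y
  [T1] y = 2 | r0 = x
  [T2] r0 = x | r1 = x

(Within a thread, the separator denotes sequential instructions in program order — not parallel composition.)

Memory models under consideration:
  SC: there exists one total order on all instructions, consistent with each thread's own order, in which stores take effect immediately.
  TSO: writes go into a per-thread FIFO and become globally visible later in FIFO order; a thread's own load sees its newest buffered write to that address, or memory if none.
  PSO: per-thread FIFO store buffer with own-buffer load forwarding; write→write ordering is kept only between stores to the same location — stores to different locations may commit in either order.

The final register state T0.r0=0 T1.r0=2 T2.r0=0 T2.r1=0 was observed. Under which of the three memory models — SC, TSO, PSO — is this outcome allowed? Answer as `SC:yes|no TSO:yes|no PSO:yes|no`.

SC:yes TSO:yes PSO:yes

outcome vector order: (T0.r0,T1.r0,T2.r0,T2.r1)
under SC → <0 2 0 0> <0 2 0 2> <0 2 2 2> <2 0 0 0> <2 0 0 2> <2 0 2 2> <2 2 0 0> <2 2 0 2> <2 2 2 2>
under TSO → <0 0 0 0> <0 0 0 2> <0 0 2 2> <0 2 0 0> <0 2 0 2> <0 2 2 2> <2 0 0 0> <2 0 0 2> <2 0 2 2> <2 2 0 0> <2 2 0 2> <2 2 2 2>
under PSO → <0 0 0 0> <0 0 0 2> <0 0 2 2> <0 2 0 0> <0 2 0 2> <0 2 2 2> <2 0 0 0> <2 0 0 2> <2 0 2 2> <2 2 0 0> <2 2 0 2> <2 2 2 2>
target <0 2 0 0> ∈ {SC,TSO,PSO}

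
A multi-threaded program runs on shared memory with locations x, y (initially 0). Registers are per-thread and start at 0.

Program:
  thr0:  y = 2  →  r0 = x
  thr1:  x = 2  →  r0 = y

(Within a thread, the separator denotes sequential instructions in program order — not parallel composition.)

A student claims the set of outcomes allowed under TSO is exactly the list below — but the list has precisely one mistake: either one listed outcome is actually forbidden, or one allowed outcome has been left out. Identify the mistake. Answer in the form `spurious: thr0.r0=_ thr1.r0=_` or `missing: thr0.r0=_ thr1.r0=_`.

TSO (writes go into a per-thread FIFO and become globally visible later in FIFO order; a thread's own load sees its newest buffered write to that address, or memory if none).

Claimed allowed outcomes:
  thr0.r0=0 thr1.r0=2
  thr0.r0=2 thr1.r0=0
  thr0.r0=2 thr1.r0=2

missing: thr0.r0=0 thr1.r0=0

outcome vector order: (thr0.r0,thr1.r0)
TSO (4): 0/0; 0/2; 2/0; 2/2
TSO∖claimed = {0/0}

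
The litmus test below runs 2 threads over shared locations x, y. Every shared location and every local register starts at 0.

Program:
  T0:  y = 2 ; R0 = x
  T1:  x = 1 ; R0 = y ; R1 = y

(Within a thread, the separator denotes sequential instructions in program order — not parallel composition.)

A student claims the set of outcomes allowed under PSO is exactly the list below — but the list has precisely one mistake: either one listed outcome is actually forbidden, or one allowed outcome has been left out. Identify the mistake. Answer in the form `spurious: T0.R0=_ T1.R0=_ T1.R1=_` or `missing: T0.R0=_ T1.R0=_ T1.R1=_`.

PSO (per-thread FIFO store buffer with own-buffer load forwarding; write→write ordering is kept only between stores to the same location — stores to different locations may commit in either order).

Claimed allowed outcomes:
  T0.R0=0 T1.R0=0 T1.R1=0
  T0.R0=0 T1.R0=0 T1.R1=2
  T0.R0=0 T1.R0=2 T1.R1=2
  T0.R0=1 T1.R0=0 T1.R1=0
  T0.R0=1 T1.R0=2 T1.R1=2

missing: T0.R0=1 T1.R0=0 T1.R1=2

outcome vector order: (T0.R0,T1.R0,T1.R1)
under PSO → (0,0,0) (0,0,2) (0,2,2) (1,0,0) (1,0,2) (1,2,2)
PSO∖claimed = {(1,0,2)}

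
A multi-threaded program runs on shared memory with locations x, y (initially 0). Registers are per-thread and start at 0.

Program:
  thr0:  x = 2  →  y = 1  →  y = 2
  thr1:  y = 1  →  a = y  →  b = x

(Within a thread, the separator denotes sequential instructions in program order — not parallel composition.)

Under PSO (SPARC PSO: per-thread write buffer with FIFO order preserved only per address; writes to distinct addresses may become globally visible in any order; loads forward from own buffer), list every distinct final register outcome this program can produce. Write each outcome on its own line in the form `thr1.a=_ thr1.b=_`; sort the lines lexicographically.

thr1.a=1 thr1.b=0
thr1.a=1 thr1.b=2
thr1.a=2 thr1.b=0
thr1.a=2 thr1.b=2

outcome vector order: (thr1.a,thr1.b)
|PSO outcomes| = 4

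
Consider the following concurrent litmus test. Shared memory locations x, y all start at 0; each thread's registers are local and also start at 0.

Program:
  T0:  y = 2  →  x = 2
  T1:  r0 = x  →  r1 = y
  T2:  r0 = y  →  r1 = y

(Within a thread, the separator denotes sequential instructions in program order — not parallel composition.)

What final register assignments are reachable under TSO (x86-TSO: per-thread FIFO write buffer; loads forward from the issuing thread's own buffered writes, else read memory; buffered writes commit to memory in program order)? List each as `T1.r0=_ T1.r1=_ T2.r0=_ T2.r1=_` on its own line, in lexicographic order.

T1.r0=0 T1.r1=0 T2.r0=0 T2.r1=0
T1.r0=0 T1.r1=0 T2.r0=0 T2.r1=2
T1.r0=0 T1.r1=0 T2.r0=2 T2.r1=2
T1.r0=0 T1.r1=2 T2.r0=0 T2.r1=0
T1.r0=0 T1.r1=2 T2.r0=0 T2.r1=2
T1.r0=0 T1.r1=2 T2.r0=2 T2.r1=2
T1.r0=2 T1.r1=2 T2.r0=0 T2.r1=0
T1.r0=2 T1.r1=2 T2.r0=0 T2.r1=2
T1.r0=2 T1.r1=2 T2.r0=2 T2.r1=2

outcome vector order: (T1.r0,T1.r1,T2.r0,T2.r1)
|TSO outcomes| = 9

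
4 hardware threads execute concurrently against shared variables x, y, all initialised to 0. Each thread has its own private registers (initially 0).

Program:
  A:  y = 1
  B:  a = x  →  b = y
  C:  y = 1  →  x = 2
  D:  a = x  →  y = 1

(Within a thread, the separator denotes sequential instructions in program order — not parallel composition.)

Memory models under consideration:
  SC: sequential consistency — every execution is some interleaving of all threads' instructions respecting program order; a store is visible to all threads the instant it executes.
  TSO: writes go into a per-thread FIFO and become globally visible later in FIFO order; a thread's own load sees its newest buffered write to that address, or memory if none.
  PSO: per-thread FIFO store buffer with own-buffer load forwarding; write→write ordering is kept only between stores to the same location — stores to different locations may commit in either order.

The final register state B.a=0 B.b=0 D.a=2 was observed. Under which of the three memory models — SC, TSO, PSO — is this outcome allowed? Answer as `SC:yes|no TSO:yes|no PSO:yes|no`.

SC:yes TSO:yes PSO:yes

outcome vector order: (B.a,B.b,D.a)
under SC → 0/0/0 0/0/2 0/1/0 0/1/2 2/1/0 2/1/2
under TSO → 0/0/0 0/0/2 0/1/0 0/1/2 2/1/0 2/1/2
under PSO → 0/0/0 0/0/2 0/1/0 0/1/2 2/0/0 2/0/2 2/1/0 2/1/2
target 0/0/2 ∈ {SC,TSO,PSO}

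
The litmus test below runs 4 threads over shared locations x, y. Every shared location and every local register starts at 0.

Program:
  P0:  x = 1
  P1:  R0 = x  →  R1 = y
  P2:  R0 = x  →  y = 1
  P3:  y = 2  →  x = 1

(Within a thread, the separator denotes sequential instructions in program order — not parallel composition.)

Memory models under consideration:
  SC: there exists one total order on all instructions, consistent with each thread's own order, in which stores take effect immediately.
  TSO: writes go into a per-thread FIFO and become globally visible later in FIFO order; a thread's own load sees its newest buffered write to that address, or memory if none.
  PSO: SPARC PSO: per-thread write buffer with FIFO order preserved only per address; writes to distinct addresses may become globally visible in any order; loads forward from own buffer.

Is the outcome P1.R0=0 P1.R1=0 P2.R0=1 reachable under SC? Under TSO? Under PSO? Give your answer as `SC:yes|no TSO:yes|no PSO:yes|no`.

SC:yes TSO:yes PSO:yes

outcome vector order: (P1.R0,P1.R1,P2.R0)
under SC → 000 001 010 011 020 021 100 101 110 111 120 121
under TSO → 000 001 010 011 020 021 100 101 110 111 120 121
under PSO → 000 001 010 011 020 021 100 101 110 111 120 121
target 001 ∈ {SC,TSO,PSO}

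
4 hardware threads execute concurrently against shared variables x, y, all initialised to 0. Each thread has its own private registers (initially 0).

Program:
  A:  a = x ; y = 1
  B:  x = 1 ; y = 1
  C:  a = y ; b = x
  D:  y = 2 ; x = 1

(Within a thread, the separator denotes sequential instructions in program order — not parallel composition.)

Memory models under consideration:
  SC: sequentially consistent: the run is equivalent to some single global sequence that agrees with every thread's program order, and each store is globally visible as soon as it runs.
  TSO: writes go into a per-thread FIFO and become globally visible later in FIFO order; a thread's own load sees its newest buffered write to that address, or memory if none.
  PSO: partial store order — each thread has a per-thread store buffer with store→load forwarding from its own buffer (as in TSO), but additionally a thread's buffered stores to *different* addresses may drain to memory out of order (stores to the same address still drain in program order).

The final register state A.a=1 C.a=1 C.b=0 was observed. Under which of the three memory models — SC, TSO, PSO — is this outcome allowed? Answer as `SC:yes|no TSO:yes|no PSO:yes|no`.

SC:no TSO:no PSO:yes

outcome vector order: (A.a,C.a,C.b)
SC: 11 outcomes — {000 001 010 011 020 021 100 101 111 120 121}
TSO: 11 outcomes — {000 001 010 011 020 021 100 101 111 120 121}
PSO: 12 outcomes — {000 001 010 011 020 021 100 101 110 111 120 121}
target 110 ∈ {PSO}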